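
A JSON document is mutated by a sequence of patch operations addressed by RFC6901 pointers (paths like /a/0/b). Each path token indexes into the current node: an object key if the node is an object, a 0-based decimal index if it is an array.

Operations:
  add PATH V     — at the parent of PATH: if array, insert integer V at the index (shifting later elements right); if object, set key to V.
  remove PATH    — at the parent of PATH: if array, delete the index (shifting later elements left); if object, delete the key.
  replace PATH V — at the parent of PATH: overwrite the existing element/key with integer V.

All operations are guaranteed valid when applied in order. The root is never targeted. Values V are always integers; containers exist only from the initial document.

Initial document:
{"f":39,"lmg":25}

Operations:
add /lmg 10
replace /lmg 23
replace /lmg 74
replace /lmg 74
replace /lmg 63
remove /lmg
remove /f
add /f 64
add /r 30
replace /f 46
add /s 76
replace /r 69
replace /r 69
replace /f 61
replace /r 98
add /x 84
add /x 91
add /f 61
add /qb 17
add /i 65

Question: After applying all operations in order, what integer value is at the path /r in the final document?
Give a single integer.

After op 1 (add /lmg 10): {"f":39,"lmg":10}
After op 2 (replace /lmg 23): {"f":39,"lmg":23}
After op 3 (replace /lmg 74): {"f":39,"lmg":74}
After op 4 (replace /lmg 74): {"f":39,"lmg":74}
After op 5 (replace /lmg 63): {"f":39,"lmg":63}
After op 6 (remove /lmg): {"f":39}
After op 7 (remove /f): {}
After op 8 (add /f 64): {"f":64}
After op 9 (add /r 30): {"f":64,"r":30}
After op 10 (replace /f 46): {"f":46,"r":30}
After op 11 (add /s 76): {"f":46,"r":30,"s":76}
After op 12 (replace /r 69): {"f":46,"r":69,"s":76}
After op 13 (replace /r 69): {"f":46,"r":69,"s":76}
After op 14 (replace /f 61): {"f":61,"r":69,"s":76}
After op 15 (replace /r 98): {"f":61,"r":98,"s":76}
After op 16 (add /x 84): {"f":61,"r":98,"s":76,"x":84}
After op 17 (add /x 91): {"f":61,"r":98,"s":76,"x":91}
After op 18 (add /f 61): {"f":61,"r":98,"s":76,"x":91}
After op 19 (add /qb 17): {"f":61,"qb":17,"r":98,"s":76,"x":91}
After op 20 (add /i 65): {"f":61,"i":65,"qb":17,"r":98,"s":76,"x":91}
Value at /r: 98

Answer: 98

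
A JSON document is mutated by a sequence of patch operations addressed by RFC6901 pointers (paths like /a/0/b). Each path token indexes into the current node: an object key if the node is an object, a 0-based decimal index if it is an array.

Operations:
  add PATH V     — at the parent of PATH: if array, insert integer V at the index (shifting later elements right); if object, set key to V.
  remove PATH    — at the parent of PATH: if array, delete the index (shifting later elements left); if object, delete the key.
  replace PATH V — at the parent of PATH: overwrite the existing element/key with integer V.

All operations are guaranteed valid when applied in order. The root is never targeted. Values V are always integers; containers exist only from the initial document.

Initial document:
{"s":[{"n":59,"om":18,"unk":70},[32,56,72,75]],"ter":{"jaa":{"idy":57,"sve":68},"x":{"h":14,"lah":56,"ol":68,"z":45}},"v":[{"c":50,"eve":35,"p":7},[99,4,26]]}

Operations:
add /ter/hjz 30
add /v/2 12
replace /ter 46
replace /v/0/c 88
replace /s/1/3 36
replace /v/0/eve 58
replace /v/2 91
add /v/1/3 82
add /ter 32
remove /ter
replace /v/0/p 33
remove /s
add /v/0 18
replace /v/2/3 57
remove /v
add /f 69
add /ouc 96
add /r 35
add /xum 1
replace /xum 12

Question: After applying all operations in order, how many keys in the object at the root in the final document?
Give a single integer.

After op 1 (add /ter/hjz 30): {"s":[{"n":59,"om":18,"unk":70},[32,56,72,75]],"ter":{"hjz":30,"jaa":{"idy":57,"sve":68},"x":{"h":14,"lah":56,"ol":68,"z":45}},"v":[{"c":50,"eve":35,"p":7},[99,4,26]]}
After op 2 (add /v/2 12): {"s":[{"n":59,"om":18,"unk":70},[32,56,72,75]],"ter":{"hjz":30,"jaa":{"idy":57,"sve":68},"x":{"h":14,"lah":56,"ol":68,"z":45}},"v":[{"c":50,"eve":35,"p":7},[99,4,26],12]}
After op 3 (replace /ter 46): {"s":[{"n":59,"om":18,"unk":70},[32,56,72,75]],"ter":46,"v":[{"c":50,"eve":35,"p":7},[99,4,26],12]}
After op 4 (replace /v/0/c 88): {"s":[{"n":59,"om":18,"unk":70},[32,56,72,75]],"ter":46,"v":[{"c":88,"eve":35,"p":7},[99,4,26],12]}
After op 5 (replace /s/1/3 36): {"s":[{"n":59,"om":18,"unk":70},[32,56,72,36]],"ter":46,"v":[{"c":88,"eve":35,"p":7},[99,4,26],12]}
After op 6 (replace /v/0/eve 58): {"s":[{"n":59,"om":18,"unk":70},[32,56,72,36]],"ter":46,"v":[{"c":88,"eve":58,"p":7},[99,4,26],12]}
After op 7 (replace /v/2 91): {"s":[{"n":59,"om":18,"unk":70},[32,56,72,36]],"ter":46,"v":[{"c":88,"eve":58,"p":7},[99,4,26],91]}
After op 8 (add /v/1/3 82): {"s":[{"n":59,"om":18,"unk":70},[32,56,72,36]],"ter":46,"v":[{"c":88,"eve":58,"p":7},[99,4,26,82],91]}
After op 9 (add /ter 32): {"s":[{"n":59,"om":18,"unk":70},[32,56,72,36]],"ter":32,"v":[{"c":88,"eve":58,"p":7},[99,4,26,82],91]}
After op 10 (remove /ter): {"s":[{"n":59,"om":18,"unk":70},[32,56,72,36]],"v":[{"c":88,"eve":58,"p":7},[99,4,26,82],91]}
After op 11 (replace /v/0/p 33): {"s":[{"n":59,"om":18,"unk":70},[32,56,72,36]],"v":[{"c":88,"eve":58,"p":33},[99,4,26,82],91]}
After op 12 (remove /s): {"v":[{"c":88,"eve":58,"p":33},[99,4,26,82],91]}
After op 13 (add /v/0 18): {"v":[18,{"c":88,"eve":58,"p":33},[99,4,26,82],91]}
After op 14 (replace /v/2/3 57): {"v":[18,{"c":88,"eve":58,"p":33},[99,4,26,57],91]}
After op 15 (remove /v): {}
After op 16 (add /f 69): {"f":69}
After op 17 (add /ouc 96): {"f":69,"ouc":96}
After op 18 (add /r 35): {"f":69,"ouc":96,"r":35}
After op 19 (add /xum 1): {"f":69,"ouc":96,"r":35,"xum":1}
After op 20 (replace /xum 12): {"f":69,"ouc":96,"r":35,"xum":12}
Size at the root: 4

Answer: 4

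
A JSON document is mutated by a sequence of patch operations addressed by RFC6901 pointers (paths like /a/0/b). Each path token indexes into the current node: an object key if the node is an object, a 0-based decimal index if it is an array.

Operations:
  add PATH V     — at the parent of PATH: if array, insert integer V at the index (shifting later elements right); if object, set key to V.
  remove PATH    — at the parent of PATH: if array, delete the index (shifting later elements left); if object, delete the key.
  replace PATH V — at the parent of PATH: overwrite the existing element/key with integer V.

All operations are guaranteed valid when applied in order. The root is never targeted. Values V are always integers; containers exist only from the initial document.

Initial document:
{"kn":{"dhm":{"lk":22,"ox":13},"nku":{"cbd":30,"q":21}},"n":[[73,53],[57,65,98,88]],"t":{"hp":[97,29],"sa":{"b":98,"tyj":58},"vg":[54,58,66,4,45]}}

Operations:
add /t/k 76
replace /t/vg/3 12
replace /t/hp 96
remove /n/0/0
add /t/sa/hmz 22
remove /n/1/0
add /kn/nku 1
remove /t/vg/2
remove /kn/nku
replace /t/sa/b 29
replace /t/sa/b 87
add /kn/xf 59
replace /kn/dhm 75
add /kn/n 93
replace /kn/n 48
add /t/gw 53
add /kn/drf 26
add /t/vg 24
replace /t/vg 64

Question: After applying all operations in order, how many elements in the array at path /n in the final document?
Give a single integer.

After op 1 (add /t/k 76): {"kn":{"dhm":{"lk":22,"ox":13},"nku":{"cbd":30,"q":21}},"n":[[73,53],[57,65,98,88]],"t":{"hp":[97,29],"k":76,"sa":{"b":98,"tyj":58},"vg":[54,58,66,4,45]}}
After op 2 (replace /t/vg/3 12): {"kn":{"dhm":{"lk":22,"ox":13},"nku":{"cbd":30,"q":21}},"n":[[73,53],[57,65,98,88]],"t":{"hp":[97,29],"k":76,"sa":{"b":98,"tyj":58},"vg":[54,58,66,12,45]}}
After op 3 (replace /t/hp 96): {"kn":{"dhm":{"lk":22,"ox":13},"nku":{"cbd":30,"q":21}},"n":[[73,53],[57,65,98,88]],"t":{"hp":96,"k":76,"sa":{"b":98,"tyj":58},"vg":[54,58,66,12,45]}}
After op 4 (remove /n/0/0): {"kn":{"dhm":{"lk":22,"ox":13},"nku":{"cbd":30,"q":21}},"n":[[53],[57,65,98,88]],"t":{"hp":96,"k":76,"sa":{"b":98,"tyj":58},"vg":[54,58,66,12,45]}}
After op 5 (add /t/sa/hmz 22): {"kn":{"dhm":{"lk":22,"ox":13},"nku":{"cbd":30,"q":21}},"n":[[53],[57,65,98,88]],"t":{"hp":96,"k":76,"sa":{"b":98,"hmz":22,"tyj":58},"vg":[54,58,66,12,45]}}
After op 6 (remove /n/1/0): {"kn":{"dhm":{"lk":22,"ox":13},"nku":{"cbd":30,"q":21}},"n":[[53],[65,98,88]],"t":{"hp":96,"k":76,"sa":{"b":98,"hmz":22,"tyj":58},"vg":[54,58,66,12,45]}}
After op 7 (add /kn/nku 1): {"kn":{"dhm":{"lk":22,"ox":13},"nku":1},"n":[[53],[65,98,88]],"t":{"hp":96,"k":76,"sa":{"b":98,"hmz":22,"tyj":58},"vg":[54,58,66,12,45]}}
After op 8 (remove /t/vg/2): {"kn":{"dhm":{"lk":22,"ox":13},"nku":1},"n":[[53],[65,98,88]],"t":{"hp":96,"k":76,"sa":{"b":98,"hmz":22,"tyj":58},"vg":[54,58,12,45]}}
After op 9 (remove /kn/nku): {"kn":{"dhm":{"lk":22,"ox":13}},"n":[[53],[65,98,88]],"t":{"hp":96,"k":76,"sa":{"b":98,"hmz":22,"tyj":58},"vg":[54,58,12,45]}}
After op 10 (replace /t/sa/b 29): {"kn":{"dhm":{"lk":22,"ox":13}},"n":[[53],[65,98,88]],"t":{"hp":96,"k":76,"sa":{"b":29,"hmz":22,"tyj":58},"vg":[54,58,12,45]}}
After op 11 (replace /t/sa/b 87): {"kn":{"dhm":{"lk":22,"ox":13}},"n":[[53],[65,98,88]],"t":{"hp":96,"k":76,"sa":{"b":87,"hmz":22,"tyj":58},"vg":[54,58,12,45]}}
After op 12 (add /kn/xf 59): {"kn":{"dhm":{"lk":22,"ox":13},"xf":59},"n":[[53],[65,98,88]],"t":{"hp":96,"k":76,"sa":{"b":87,"hmz":22,"tyj":58},"vg":[54,58,12,45]}}
After op 13 (replace /kn/dhm 75): {"kn":{"dhm":75,"xf":59},"n":[[53],[65,98,88]],"t":{"hp":96,"k":76,"sa":{"b":87,"hmz":22,"tyj":58},"vg":[54,58,12,45]}}
After op 14 (add /kn/n 93): {"kn":{"dhm":75,"n":93,"xf":59},"n":[[53],[65,98,88]],"t":{"hp":96,"k":76,"sa":{"b":87,"hmz":22,"tyj":58},"vg":[54,58,12,45]}}
After op 15 (replace /kn/n 48): {"kn":{"dhm":75,"n":48,"xf":59},"n":[[53],[65,98,88]],"t":{"hp":96,"k":76,"sa":{"b":87,"hmz":22,"tyj":58},"vg":[54,58,12,45]}}
After op 16 (add /t/gw 53): {"kn":{"dhm":75,"n":48,"xf":59},"n":[[53],[65,98,88]],"t":{"gw":53,"hp":96,"k":76,"sa":{"b":87,"hmz":22,"tyj":58},"vg":[54,58,12,45]}}
After op 17 (add /kn/drf 26): {"kn":{"dhm":75,"drf":26,"n":48,"xf":59},"n":[[53],[65,98,88]],"t":{"gw":53,"hp":96,"k":76,"sa":{"b":87,"hmz":22,"tyj":58},"vg":[54,58,12,45]}}
After op 18 (add /t/vg 24): {"kn":{"dhm":75,"drf":26,"n":48,"xf":59},"n":[[53],[65,98,88]],"t":{"gw":53,"hp":96,"k":76,"sa":{"b":87,"hmz":22,"tyj":58},"vg":24}}
After op 19 (replace /t/vg 64): {"kn":{"dhm":75,"drf":26,"n":48,"xf":59},"n":[[53],[65,98,88]],"t":{"gw":53,"hp":96,"k":76,"sa":{"b":87,"hmz":22,"tyj":58},"vg":64}}
Size at path /n: 2

Answer: 2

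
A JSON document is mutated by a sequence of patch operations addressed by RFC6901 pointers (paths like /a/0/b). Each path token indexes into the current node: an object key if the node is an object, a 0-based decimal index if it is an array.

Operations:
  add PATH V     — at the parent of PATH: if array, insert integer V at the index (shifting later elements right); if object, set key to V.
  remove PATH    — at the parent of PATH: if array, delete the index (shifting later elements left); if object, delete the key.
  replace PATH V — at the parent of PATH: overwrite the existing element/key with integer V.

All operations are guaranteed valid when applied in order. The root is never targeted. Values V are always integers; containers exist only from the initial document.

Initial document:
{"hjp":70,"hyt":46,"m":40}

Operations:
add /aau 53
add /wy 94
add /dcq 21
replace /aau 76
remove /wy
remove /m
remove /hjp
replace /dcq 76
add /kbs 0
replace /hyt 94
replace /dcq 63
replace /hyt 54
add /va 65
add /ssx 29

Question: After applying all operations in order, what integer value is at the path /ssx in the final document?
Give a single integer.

After op 1 (add /aau 53): {"aau":53,"hjp":70,"hyt":46,"m":40}
After op 2 (add /wy 94): {"aau":53,"hjp":70,"hyt":46,"m":40,"wy":94}
After op 3 (add /dcq 21): {"aau":53,"dcq":21,"hjp":70,"hyt":46,"m":40,"wy":94}
After op 4 (replace /aau 76): {"aau":76,"dcq":21,"hjp":70,"hyt":46,"m":40,"wy":94}
After op 5 (remove /wy): {"aau":76,"dcq":21,"hjp":70,"hyt":46,"m":40}
After op 6 (remove /m): {"aau":76,"dcq":21,"hjp":70,"hyt":46}
After op 7 (remove /hjp): {"aau":76,"dcq":21,"hyt":46}
After op 8 (replace /dcq 76): {"aau":76,"dcq":76,"hyt":46}
After op 9 (add /kbs 0): {"aau":76,"dcq":76,"hyt":46,"kbs":0}
After op 10 (replace /hyt 94): {"aau":76,"dcq":76,"hyt":94,"kbs":0}
After op 11 (replace /dcq 63): {"aau":76,"dcq":63,"hyt":94,"kbs":0}
After op 12 (replace /hyt 54): {"aau":76,"dcq":63,"hyt":54,"kbs":0}
After op 13 (add /va 65): {"aau":76,"dcq":63,"hyt":54,"kbs":0,"va":65}
After op 14 (add /ssx 29): {"aau":76,"dcq":63,"hyt":54,"kbs":0,"ssx":29,"va":65}
Value at /ssx: 29

Answer: 29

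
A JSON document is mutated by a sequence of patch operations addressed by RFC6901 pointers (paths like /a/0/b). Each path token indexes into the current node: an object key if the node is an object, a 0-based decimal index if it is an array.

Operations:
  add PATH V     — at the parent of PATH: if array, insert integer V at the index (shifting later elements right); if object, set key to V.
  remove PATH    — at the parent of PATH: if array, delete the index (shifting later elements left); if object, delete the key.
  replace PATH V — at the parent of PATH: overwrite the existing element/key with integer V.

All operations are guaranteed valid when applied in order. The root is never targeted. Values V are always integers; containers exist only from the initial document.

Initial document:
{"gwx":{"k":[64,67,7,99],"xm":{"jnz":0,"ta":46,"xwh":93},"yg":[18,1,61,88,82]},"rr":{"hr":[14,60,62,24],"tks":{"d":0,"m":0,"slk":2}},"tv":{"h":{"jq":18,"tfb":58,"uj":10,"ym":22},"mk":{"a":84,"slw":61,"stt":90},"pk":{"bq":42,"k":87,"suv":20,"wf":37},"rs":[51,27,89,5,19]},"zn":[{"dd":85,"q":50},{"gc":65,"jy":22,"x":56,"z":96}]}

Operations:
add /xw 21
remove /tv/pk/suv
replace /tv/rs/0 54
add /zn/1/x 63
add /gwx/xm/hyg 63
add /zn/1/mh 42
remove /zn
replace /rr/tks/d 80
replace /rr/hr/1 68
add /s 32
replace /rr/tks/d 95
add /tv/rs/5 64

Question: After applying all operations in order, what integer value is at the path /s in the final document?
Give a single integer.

Answer: 32

Derivation:
After op 1 (add /xw 21): {"gwx":{"k":[64,67,7,99],"xm":{"jnz":0,"ta":46,"xwh":93},"yg":[18,1,61,88,82]},"rr":{"hr":[14,60,62,24],"tks":{"d":0,"m":0,"slk":2}},"tv":{"h":{"jq":18,"tfb":58,"uj":10,"ym":22},"mk":{"a":84,"slw":61,"stt":90},"pk":{"bq":42,"k":87,"suv":20,"wf":37},"rs":[51,27,89,5,19]},"xw":21,"zn":[{"dd":85,"q":50},{"gc":65,"jy":22,"x":56,"z":96}]}
After op 2 (remove /tv/pk/suv): {"gwx":{"k":[64,67,7,99],"xm":{"jnz":0,"ta":46,"xwh":93},"yg":[18,1,61,88,82]},"rr":{"hr":[14,60,62,24],"tks":{"d":0,"m":0,"slk":2}},"tv":{"h":{"jq":18,"tfb":58,"uj":10,"ym":22},"mk":{"a":84,"slw":61,"stt":90},"pk":{"bq":42,"k":87,"wf":37},"rs":[51,27,89,5,19]},"xw":21,"zn":[{"dd":85,"q":50},{"gc":65,"jy":22,"x":56,"z":96}]}
After op 3 (replace /tv/rs/0 54): {"gwx":{"k":[64,67,7,99],"xm":{"jnz":0,"ta":46,"xwh":93},"yg":[18,1,61,88,82]},"rr":{"hr":[14,60,62,24],"tks":{"d":0,"m":0,"slk":2}},"tv":{"h":{"jq":18,"tfb":58,"uj":10,"ym":22},"mk":{"a":84,"slw":61,"stt":90},"pk":{"bq":42,"k":87,"wf":37},"rs":[54,27,89,5,19]},"xw":21,"zn":[{"dd":85,"q":50},{"gc":65,"jy":22,"x":56,"z":96}]}
After op 4 (add /zn/1/x 63): {"gwx":{"k":[64,67,7,99],"xm":{"jnz":0,"ta":46,"xwh":93},"yg":[18,1,61,88,82]},"rr":{"hr":[14,60,62,24],"tks":{"d":0,"m":0,"slk":2}},"tv":{"h":{"jq":18,"tfb":58,"uj":10,"ym":22},"mk":{"a":84,"slw":61,"stt":90},"pk":{"bq":42,"k":87,"wf":37},"rs":[54,27,89,5,19]},"xw":21,"zn":[{"dd":85,"q":50},{"gc":65,"jy":22,"x":63,"z":96}]}
After op 5 (add /gwx/xm/hyg 63): {"gwx":{"k":[64,67,7,99],"xm":{"hyg":63,"jnz":0,"ta":46,"xwh":93},"yg":[18,1,61,88,82]},"rr":{"hr":[14,60,62,24],"tks":{"d":0,"m":0,"slk":2}},"tv":{"h":{"jq":18,"tfb":58,"uj":10,"ym":22},"mk":{"a":84,"slw":61,"stt":90},"pk":{"bq":42,"k":87,"wf":37},"rs":[54,27,89,5,19]},"xw":21,"zn":[{"dd":85,"q":50},{"gc":65,"jy":22,"x":63,"z":96}]}
After op 6 (add /zn/1/mh 42): {"gwx":{"k":[64,67,7,99],"xm":{"hyg":63,"jnz":0,"ta":46,"xwh":93},"yg":[18,1,61,88,82]},"rr":{"hr":[14,60,62,24],"tks":{"d":0,"m":0,"slk":2}},"tv":{"h":{"jq":18,"tfb":58,"uj":10,"ym":22},"mk":{"a":84,"slw":61,"stt":90},"pk":{"bq":42,"k":87,"wf":37},"rs":[54,27,89,5,19]},"xw":21,"zn":[{"dd":85,"q":50},{"gc":65,"jy":22,"mh":42,"x":63,"z":96}]}
After op 7 (remove /zn): {"gwx":{"k":[64,67,7,99],"xm":{"hyg":63,"jnz":0,"ta":46,"xwh":93},"yg":[18,1,61,88,82]},"rr":{"hr":[14,60,62,24],"tks":{"d":0,"m":0,"slk":2}},"tv":{"h":{"jq":18,"tfb":58,"uj":10,"ym":22},"mk":{"a":84,"slw":61,"stt":90},"pk":{"bq":42,"k":87,"wf":37},"rs":[54,27,89,5,19]},"xw":21}
After op 8 (replace /rr/tks/d 80): {"gwx":{"k":[64,67,7,99],"xm":{"hyg":63,"jnz":0,"ta":46,"xwh":93},"yg":[18,1,61,88,82]},"rr":{"hr":[14,60,62,24],"tks":{"d":80,"m":0,"slk":2}},"tv":{"h":{"jq":18,"tfb":58,"uj":10,"ym":22},"mk":{"a":84,"slw":61,"stt":90},"pk":{"bq":42,"k":87,"wf":37},"rs":[54,27,89,5,19]},"xw":21}
After op 9 (replace /rr/hr/1 68): {"gwx":{"k":[64,67,7,99],"xm":{"hyg":63,"jnz":0,"ta":46,"xwh":93},"yg":[18,1,61,88,82]},"rr":{"hr":[14,68,62,24],"tks":{"d":80,"m":0,"slk":2}},"tv":{"h":{"jq":18,"tfb":58,"uj":10,"ym":22},"mk":{"a":84,"slw":61,"stt":90},"pk":{"bq":42,"k":87,"wf":37},"rs":[54,27,89,5,19]},"xw":21}
After op 10 (add /s 32): {"gwx":{"k":[64,67,7,99],"xm":{"hyg":63,"jnz":0,"ta":46,"xwh":93},"yg":[18,1,61,88,82]},"rr":{"hr":[14,68,62,24],"tks":{"d":80,"m":0,"slk":2}},"s":32,"tv":{"h":{"jq":18,"tfb":58,"uj":10,"ym":22},"mk":{"a":84,"slw":61,"stt":90},"pk":{"bq":42,"k":87,"wf":37},"rs":[54,27,89,5,19]},"xw":21}
After op 11 (replace /rr/tks/d 95): {"gwx":{"k":[64,67,7,99],"xm":{"hyg":63,"jnz":0,"ta":46,"xwh":93},"yg":[18,1,61,88,82]},"rr":{"hr":[14,68,62,24],"tks":{"d":95,"m":0,"slk":2}},"s":32,"tv":{"h":{"jq":18,"tfb":58,"uj":10,"ym":22},"mk":{"a":84,"slw":61,"stt":90},"pk":{"bq":42,"k":87,"wf":37},"rs":[54,27,89,5,19]},"xw":21}
After op 12 (add /tv/rs/5 64): {"gwx":{"k":[64,67,7,99],"xm":{"hyg":63,"jnz":0,"ta":46,"xwh":93},"yg":[18,1,61,88,82]},"rr":{"hr":[14,68,62,24],"tks":{"d":95,"m":0,"slk":2}},"s":32,"tv":{"h":{"jq":18,"tfb":58,"uj":10,"ym":22},"mk":{"a":84,"slw":61,"stt":90},"pk":{"bq":42,"k":87,"wf":37},"rs":[54,27,89,5,19,64]},"xw":21}
Value at /s: 32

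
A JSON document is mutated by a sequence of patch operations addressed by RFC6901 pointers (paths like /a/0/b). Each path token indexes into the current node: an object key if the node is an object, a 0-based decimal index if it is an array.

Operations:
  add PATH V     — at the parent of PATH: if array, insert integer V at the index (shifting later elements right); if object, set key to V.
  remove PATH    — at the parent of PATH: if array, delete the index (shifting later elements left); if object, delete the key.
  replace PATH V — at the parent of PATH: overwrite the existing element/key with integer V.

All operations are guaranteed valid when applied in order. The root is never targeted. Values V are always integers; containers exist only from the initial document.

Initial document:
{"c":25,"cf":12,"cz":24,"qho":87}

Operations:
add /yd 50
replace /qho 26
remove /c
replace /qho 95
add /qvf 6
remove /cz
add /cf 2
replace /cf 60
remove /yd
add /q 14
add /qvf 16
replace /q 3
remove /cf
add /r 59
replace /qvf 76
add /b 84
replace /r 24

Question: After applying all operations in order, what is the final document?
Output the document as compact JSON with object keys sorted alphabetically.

Answer: {"b":84,"q":3,"qho":95,"qvf":76,"r":24}

Derivation:
After op 1 (add /yd 50): {"c":25,"cf":12,"cz":24,"qho":87,"yd":50}
After op 2 (replace /qho 26): {"c":25,"cf":12,"cz":24,"qho":26,"yd":50}
After op 3 (remove /c): {"cf":12,"cz":24,"qho":26,"yd":50}
After op 4 (replace /qho 95): {"cf":12,"cz":24,"qho":95,"yd":50}
After op 5 (add /qvf 6): {"cf":12,"cz":24,"qho":95,"qvf":6,"yd":50}
After op 6 (remove /cz): {"cf":12,"qho":95,"qvf":6,"yd":50}
After op 7 (add /cf 2): {"cf":2,"qho":95,"qvf":6,"yd":50}
After op 8 (replace /cf 60): {"cf":60,"qho":95,"qvf":6,"yd":50}
After op 9 (remove /yd): {"cf":60,"qho":95,"qvf":6}
After op 10 (add /q 14): {"cf":60,"q":14,"qho":95,"qvf":6}
After op 11 (add /qvf 16): {"cf":60,"q":14,"qho":95,"qvf":16}
After op 12 (replace /q 3): {"cf":60,"q":3,"qho":95,"qvf":16}
After op 13 (remove /cf): {"q":3,"qho":95,"qvf":16}
After op 14 (add /r 59): {"q":3,"qho":95,"qvf":16,"r":59}
After op 15 (replace /qvf 76): {"q":3,"qho":95,"qvf":76,"r":59}
After op 16 (add /b 84): {"b":84,"q":3,"qho":95,"qvf":76,"r":59}
After op 17 (replace /r 24): {"b":84,"q":3,"qho":95,"qvf":76,"r":24}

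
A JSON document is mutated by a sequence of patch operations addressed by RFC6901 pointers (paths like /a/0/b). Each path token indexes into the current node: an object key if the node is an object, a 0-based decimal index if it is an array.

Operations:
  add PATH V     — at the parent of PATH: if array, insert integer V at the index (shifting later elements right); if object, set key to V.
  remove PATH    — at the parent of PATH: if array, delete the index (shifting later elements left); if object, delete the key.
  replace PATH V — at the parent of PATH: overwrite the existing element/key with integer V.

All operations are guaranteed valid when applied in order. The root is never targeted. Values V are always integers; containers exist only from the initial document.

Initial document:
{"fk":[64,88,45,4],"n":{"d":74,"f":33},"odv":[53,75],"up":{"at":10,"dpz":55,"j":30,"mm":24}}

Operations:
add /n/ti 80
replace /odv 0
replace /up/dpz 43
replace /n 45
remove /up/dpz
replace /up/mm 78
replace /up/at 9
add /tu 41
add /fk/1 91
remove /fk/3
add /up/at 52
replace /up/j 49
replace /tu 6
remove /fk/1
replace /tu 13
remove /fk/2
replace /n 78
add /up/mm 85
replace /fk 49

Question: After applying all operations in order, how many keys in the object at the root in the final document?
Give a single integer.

After op 1 (add /n/ti 80): {"fk":[64,88,45,4],"n":{"d":74,"f":33,"ti":80},"odv":[53,75],"up":{"at":10,"dpz":55,"j":30,"mm":24}}
After op 2 (replace /odv 0): {"fk":[64,88,45,4],"n":{"d":74,"f":33,"ti":80},"odv":0,"up":{"at":10,"dpz":55,"j":30,"mm":24}}
After op 3 (replace /up/dpz 43): {"fk":[64,88,45,4],"n":{"d":74,"f":33,"ti":80},"odv":0,"up":{"at":10,"dpz":43,"j":30,"mm":24}}
After op 4 (replace /n 45): {"fk":[64,88,45,4],"n":45,"odv":0,"up":{"at":10,"dpz":43,"j":30,"mm":24}}
After op 5 (remove /up/dpz): {"fk":[64,88,45,4],"n":45,"odv":0,"up":{"at":10,"j":30,"mm":24}}
After op 6 (replace /up/mm 78): {"fk":[64,88,45,4],"n":45,"odv":0,"up":{"at":10,"j":30,"mm":78}}
After op 7 (replace /up/at 9): {"fk":[64,88,45,4],"n":45,"odv":0,"up":{"at":9,"j":30,"mm":78}}
After op 8 (add /tu 41): {"fk":[64,88,45,4],"n":45,"odv":0,"tu":41,"up":{"at":9,"j":30,"mm":78}}
After op 9 (add /fk/1 91): {"fk":[64,91,88,45,4],"n":45,"odv":0,"tu":41,"up":{"at":9,"j":30,"mm":78}}
After op 10 (remove /fk/3): {"fk":[64,91,88,4],"n":45,"odv":0,"tu":41,"up":{"at":9,"j":30,"mm":78}}
After op 11 (add /up/at 52): {"fk":[64,91,88,4],"n":45,"odv":0,"tu":41,"up":{"at":52,"j":30,"mm":78}}
After op 12 (replace /up/j 49): {"fk":[64,91,88,4],"n":45,"odv":0,"tu":41,"up":{"at":52,"j":49,"mm":78}}
After op 13 (replace /tu 6): {"fk":[64,91,88,4],"n":45,"odv":0,"tu":6,"up":{"at":52,"j":49,"mm":78}}
After op 14 (remove /fk/1): {"fk":[64,88,4],"n":45,"odv":0,"tu":6,"up":{"at":52,"j":49,"mm":78}}
After op 15 (replace /tu 13): {"fk":[64,88,4],"n":45,"odv":0,"tu":13,"up":{"at":52,"j":49,"mm":78}}
After op 16 (remove /fk/2): {"fk":[64,88],"n":45,"odv":0,"tu":13,"up":{"at":52,"j":49,"mm":78}}
After op 17 (replace /n 78): {"fk":[64,88],"n":78,"odv":0,"tu":13,"up":{"at":52,"j":49,"mm":78}}
After op 18 (add /up/mm 85): {"fk":[64,88],"n":78,"odv":0,"tu":13,"up":{"at":52,"j":49,"mm":85}}
After op 19 (replace /fk 49): {"fk":49,"n":78,"odv":0,"tu":13,"up":{"at":52,"j":49,"mm":85}}
Size at the root: 5

Answer: 5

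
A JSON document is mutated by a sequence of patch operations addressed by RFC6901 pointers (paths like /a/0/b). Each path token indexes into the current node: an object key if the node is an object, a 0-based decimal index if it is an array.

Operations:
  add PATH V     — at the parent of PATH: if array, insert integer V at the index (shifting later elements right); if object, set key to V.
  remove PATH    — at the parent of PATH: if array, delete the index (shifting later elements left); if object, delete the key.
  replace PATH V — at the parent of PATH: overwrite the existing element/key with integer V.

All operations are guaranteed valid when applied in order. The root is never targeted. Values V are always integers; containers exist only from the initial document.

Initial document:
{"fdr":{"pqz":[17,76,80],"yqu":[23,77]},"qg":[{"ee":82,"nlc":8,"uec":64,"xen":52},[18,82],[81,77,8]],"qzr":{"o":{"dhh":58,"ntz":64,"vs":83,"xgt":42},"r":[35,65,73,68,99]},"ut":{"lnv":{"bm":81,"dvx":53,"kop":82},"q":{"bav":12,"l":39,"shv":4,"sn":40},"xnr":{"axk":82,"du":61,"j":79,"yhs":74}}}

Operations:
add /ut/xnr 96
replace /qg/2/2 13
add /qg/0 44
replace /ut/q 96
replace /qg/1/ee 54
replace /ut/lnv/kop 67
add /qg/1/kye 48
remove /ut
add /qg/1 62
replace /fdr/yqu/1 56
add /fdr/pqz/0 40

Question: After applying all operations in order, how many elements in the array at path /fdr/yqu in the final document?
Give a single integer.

After op 1 (add /ut/xnr 96): {"fdr":{"pqz":[17,76,80],"yqu":[23,77]},"qg":[{"ee":82,"nlc":8,"uec":64,"xen":52},[18,82],[81,77,8]],"qzr":{"o":{"dhh":58,"ntz":64,"vs":83,"xgt":42},"r":[35,65,73,68,99]},"ut":{"lnv":{"bm":81,"dvx":53,"kop":82},"q":{"bav":12,"l":39,"shv":4,"sn":40},"xnr":96}}
After op 2 (replace /qg/2/2 13): {"fdr":{"pqz":[17,76,80],"yqu":[23,77]},"qg":[{"ee":82,"nlc":8,"uec":64,"xen":52},[18,82],[81,77,13]],"qzr":{"o":{"dhh":58,"ntz":64,"vs":83,"xgt":42},"r":[35,65,73,68,99]},"ut":{"lnv":{"bm":81,"dvx":53,"kop":82},"q":{"bav":12,"l":39,"shv":4,"sn":40},"xnr":96}}
After op 3 (add /qg/0 44): {"fdr":{"pqz":[17,76,80],"yqu":[23,77]},"qg":[44,{"ee":82,"nlc":8,"uec":64,"xen":52},[18,82],[81,77,13]],"qzr":{"o":{"dhh":58,"ntz":64,"vs":83,"xgt":42},"r":[35,65,73,68,99]},"ut":{"lnv":{"bm":81,"dvx":53,"kop":82},"q":{"bav":12,"l":39,"shv":4,"sn":40},"xnr":96}}
After op 4 (replace /ut/q 96): {"fdr":{"pqz":[17,76,80],"yqu":[23,77]},"qg":[44,{"ee":82,"nlc":8,"uec":64,"xen":52},[18,82],[81,77,13]],"qzr":{"o":{"dhh":58,"ntz":64,"vs":83,"xgt":42},"r":[35,65,73,68,99]},"ut":{"lnv":{"bm":81,"dvx":53,"kop":82},"q":96,"xnr":96}}
After op 5 (replace /qg/1/ee 54): {"fdr":{"pqz":[17,76,80],"yqu":[23,77]},"qg":[44,{"ee":54,"nlc":8,"uec":64,"xen":52},[18,82],[81,77,13]],"qzr":{"o":{"dhh":58,"ntz":64,"vs":83,"xgt":42},"r":[35,65,73,68,99]},"ut":{"lnv":{"bm":81,"dvx":53,"kop":82},"q":96,"xnr":96}}
After op 6 (replace /ut/lnv/kop 67): {"fdr":{"pqz":[17,76,80],"yqu":[23,77]},"qg":[44,{"ee":54,"nlc":8,"uec":64,"xen":52},[18,82],[81,77,13]],"qzr":{"o":{"dhh":58,"ntz":64,"vs":83,"xgt":42},"r":[35,65,73,68,99]},"ut":{"lnv":{"bm":81,"dvx":53,"kop":67},"q":96,"xnr":96}}
After op 7 (add /qg/1/kye 48): {"fdr":{"pqz":[17,76,80],"yqu":[23,77]},"qg":[44,{"ee":54,"kye":48,"nlc":8,"uec":64,"xen":52},[18,82],[81,77,13]],"qzr":{"o":{"dhh":58,"ntz":64,"vs":83,"xgt":42},"r":[35,65,73,68,99]},"ut":{"lnv":{"bm":81,"dvx":53,"kop":67},"q":96,"xnr":96}}
After op 8 (remove /ut): {"fdr":{"pqz":[17,76,80],"yqu":[23,77]},"qg":[44,{"ee":54,"kye":48,"nlc":8,"uec":64,"xen":52},[18,82],[81,77,13]],"qzr":{"o":{"dhh":58,"ntz":64,"vs":83,"xgt":42},"r":[35,65,73,68,99]}}
After op 9 (add /qg/1 62): {"fdr":{"pqz":[17,76,80],"yqu":[23,77]},"qg":[44,62,{"ee":54,"kye":48,"nlc":8,"uec":64,"xen":52},[18,82],[81,77,13]],"qzr":{"o":{"dhh":58,"ntz":64,"vs":83,"xgt":42},"r":[35,65,73,68,99]}}
After op 10 (replace /fdr/yqu/1 56): {"fdr":{"pqz":[17,76,80],"yqu":[23,56]},"qg":[44,62,{"ee":54,"kye":48,"nlc":8,"uec":64,"xen":52},[18,82],[81,77,13]],"qzr":{"o":{"dhh":58,"ntz":64,"vs":83,"xgt":42},"r":[35,65,73,68,99]}}
After op 11 (add /fdr/pqz/0 40): {"fdr":{"pqz":[40,17,76,80],"yqu":[23,56]},"qg":[44,62,{"ee":54,"kye":48,"nlc":8,"uec":64,"xen":52},[18,82],[81,77,13]],"qzr":{"o":{"dhh":58,"ntz":64,"vs":83,"xgt":42},"r":[35,65,73,68,99]}}
Size at path /fdr/yqu: 2

Answer: 2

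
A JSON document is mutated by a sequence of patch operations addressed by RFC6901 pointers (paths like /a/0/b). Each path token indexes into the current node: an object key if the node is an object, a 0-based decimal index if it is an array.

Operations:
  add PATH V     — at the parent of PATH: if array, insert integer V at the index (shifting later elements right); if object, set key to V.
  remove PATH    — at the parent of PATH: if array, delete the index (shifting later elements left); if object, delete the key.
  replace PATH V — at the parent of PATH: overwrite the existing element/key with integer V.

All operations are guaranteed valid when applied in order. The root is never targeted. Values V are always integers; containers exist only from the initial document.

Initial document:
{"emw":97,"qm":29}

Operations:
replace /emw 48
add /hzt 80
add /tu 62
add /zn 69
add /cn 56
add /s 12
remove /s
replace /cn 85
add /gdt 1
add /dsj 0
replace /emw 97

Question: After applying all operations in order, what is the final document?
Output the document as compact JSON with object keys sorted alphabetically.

After op 1 (replace /emw 48): {"emw":48,"qm":29}
After op 2 (add /hzt 80): {"emw":48,"hzt":80,"qm":29}
After op 3 (add /tu 62): {"emw":48,"hzt":80,"qm":29,"tu":62}
After op 4 (add /zn 69): {"emw":48,"hzt":80,"qm":29,"tu":62,"zn":69}
After op 5 (add /cn 56): {"cn":56,"emw":48,"hzt":80,"qm":29,"tu":62,"zn":69}
After op 6 (add /s 12): {"cn":56,"emw":48,"hzt":80,"qm":29,"s":12,"tu":62,"zn":69}
After op 7 (remove /s): {"cn":56,"emw":48,"hzt":80,"qm":29,"tu":62,"zn":69}
After op 8 (replace /cn 85): {"cn":85,"emw":48,"hzt":80,"qm":29,"tu":62,"zn":69}
After op 9 (add /gdt 1): {"cn":85,"emw":48,"gdt":1,"hzt":80,"qm":29,"tu":62,"zn":69}
After op 10 (add /dsj 0): {"cn":85,"dsj":0,"emw":48,"gdt":1,"hzt":80,"qm":29,"tu":62,"zn":69}
After op 11 (replace /emw 97): {"cn":85,"dsj":0,"emw":97,"gdt":1,"hzt":80,"qm":29,"tu":62,"zn":69}

Answer: {"cn":85,"dsj":0,"emw":97,"gdt":1,"hzt":80,"qm":29,"tu":62,"zn":69}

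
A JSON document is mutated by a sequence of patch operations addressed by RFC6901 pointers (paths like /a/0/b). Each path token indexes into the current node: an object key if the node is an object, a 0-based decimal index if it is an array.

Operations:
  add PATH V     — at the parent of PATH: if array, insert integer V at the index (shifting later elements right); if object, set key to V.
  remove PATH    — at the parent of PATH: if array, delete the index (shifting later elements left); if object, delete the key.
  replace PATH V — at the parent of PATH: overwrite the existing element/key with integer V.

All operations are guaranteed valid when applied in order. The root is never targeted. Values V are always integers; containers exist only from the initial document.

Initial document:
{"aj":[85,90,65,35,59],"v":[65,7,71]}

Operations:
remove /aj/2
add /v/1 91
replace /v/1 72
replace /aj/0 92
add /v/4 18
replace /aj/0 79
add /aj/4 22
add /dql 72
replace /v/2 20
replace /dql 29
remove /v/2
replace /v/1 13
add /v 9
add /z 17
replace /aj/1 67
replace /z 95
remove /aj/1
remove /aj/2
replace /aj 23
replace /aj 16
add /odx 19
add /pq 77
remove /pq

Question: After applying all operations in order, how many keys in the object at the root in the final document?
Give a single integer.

After op 1 (remove /aj/2): {"aj":[85,90,35,59],"v":[65,7,71]}
After op 2 (add /v/1 91): {"aj":[85,90,35,59],"v":[65,91,7,71]}
After op 3 (replace /v/1 72): {"aj":[85,90,35,59],"v":[65,72,7,71]}
After op 4 (replace /aj/0 92): {"aj":[92,90,35,59],"v":[65,72,7,71]}
After op 5 (add /v/4 18): {"aj":[92,90,35,59],"v":[65,72,7,71,18]}
After op 6 (replace /aj/0 79): {"aj":[79,90,35,59],"v":[65,72,7,71,18]}
After op 7 (add /aj/4 22): {"aj":[79,90,35,59,22],"v":[65,72,7,71,18]}
After op 8 (add /dql 72): {"aj":[79,90,35,59,22],"dql":72,"v":[65,72,7,71,18]}
After op 9 (replace /v/2 20): {"aj":[79,90,35,59,22],"dql":72,"v":[65,72,20,71,18]}
After op 10 (replace /dql 29): {"aj":[79,90,35,59,22],"dql":29,"v":[65,72,20,71,18]}
After op 11 (remove /v/2): {"aj":[79,90,35,59,22],"dql":29,"v":[65,72,71,18]}
After op 12 (replace /v/1 13): {"aj":[79,90,35,59,22],"dql":29,"v":[65,13,71,18]}
After op 13 (add /v 9): {"aj":[79,90,35,59,22],"dql":29,"v":9}
After op 14 (add /z 17): {"aj":[79,90,35,59,22],"dql":29,"v":9,"z":17}
After op 15 (replace /aj/1 67): {"aj":[79,67,35,59,22],"dql":29,"v":9,"z":17}
After op 16 (replace /z 95): {"aj":[79,67,35,59,22],"dql":29,"v":9,"z":95}
After op 17 (remove /aj/1): {"aj":[79,35,59,22],"dql":29,"v":9,"z":95}
After op 18 (remove /aj/2): {"aj":[79,35,22],"dql":29,"v":9,"z":95}
After op 19 (replace /aj 23): {"aj":23,"dql":29,"v":9,"z":95}
After op 20 (replace /aj 16): {"aj":16,"dql":29,"v":9,"z":95}
After op 21 (add /odx 19): {"aj":16,"dql":29,"odx":19,"v":9,"z":95}
After op 22 (add /pq 77): {"aj":16,"dql":29,"odx":19,"pq":77,"v":9,"z":95}
After op 23 (remove /pq): {"aj":16,"dql":29,"odx":19,"v":9,"z":95}
Size at the root: 5

Answer: 5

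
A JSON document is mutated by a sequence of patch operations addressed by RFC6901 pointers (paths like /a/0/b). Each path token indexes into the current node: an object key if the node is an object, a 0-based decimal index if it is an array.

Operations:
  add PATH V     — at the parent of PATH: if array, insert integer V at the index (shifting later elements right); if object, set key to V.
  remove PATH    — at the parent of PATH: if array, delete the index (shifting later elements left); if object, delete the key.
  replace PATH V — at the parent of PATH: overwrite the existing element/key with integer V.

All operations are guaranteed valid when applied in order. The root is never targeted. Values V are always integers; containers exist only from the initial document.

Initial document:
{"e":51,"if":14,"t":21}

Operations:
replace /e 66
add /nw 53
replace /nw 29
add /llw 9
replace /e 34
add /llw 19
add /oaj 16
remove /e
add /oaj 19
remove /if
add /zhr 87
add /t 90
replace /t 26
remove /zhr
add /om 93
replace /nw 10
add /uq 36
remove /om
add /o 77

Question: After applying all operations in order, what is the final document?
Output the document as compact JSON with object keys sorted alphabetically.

Answer: {"llw":19,"nw":10,"o":77,"oaj":19,"t":26,"uq":36}

Derivation:
After op 1 (replace /e 66): {"e":66,"if":14,"t":21}
After op 2 (add /nw 53): {"e":66,"if":14,"nw":53,"t":21}
After op 3 (replace /nw 29): {"e":66,"if":14,"nw":29,"t":21}
After op 4 (add /llw 9): {"e":66,"if":14,"llw":9,"nw":29,"t":21}
After op 5 (replace /e 34): {"e":34,"if":14,"llw":9,"nw":29,"t":21}
After op 6 (add /llw 19): {"e":34,"if":14,"llw":19,"nw":29,"t":21}
After op 7 (add /oaj 16): {"e":34,"if":14,"llw":19,"nw":29,"oaj":16,"t":21}
After op 8 (remove /e): {"if":14,"llw":19,"nw":29,"oaj":16,"t":21}
After op 9 (add /oaj 19): {"if":14,"llw":19,"nw":29,"oaj":19,"t":21}
After op 10 (remove /if): {"llw":19,"nw":29,"oaj":19,"t":21}
After op 11 (add /zhr 87): {"llw":19,"nw":29,"oaj":19,"t":21,"zhr":87}
After op 12 (add /t 90): {"llw":19,"nw":29,"oaj":19,"t":90,"zhr":87}
After op 13 (replace /t 26): {"llw":19,"nw":29,"oaj":19,"t":26,"zhr":87}
After op 14 (remove /zhr): {"llw":19,"nw":29,"oaj":19,"t":26}
After op 15 (add /om 93): {"llw":19,"nw":29,"oaj":19,"om":93,"t":26}
After op 16 (replace /nw 10): {"llw":19,"nw":10,"oaj":19,"om":93,"t":26}
After op 17 (add /uq 36): {"llw":19,"nw":10,"oaj":19,"om":93,"t":26,"uq":36}
After op 18 (remove /om): {"llw":19,"nw":10,"oaj":19,"t":26,"uq":36}
After op 19 (add /o 77): {"llw":19,"nw":10,"o":77,"oaj":19,"t":26,"uq":36}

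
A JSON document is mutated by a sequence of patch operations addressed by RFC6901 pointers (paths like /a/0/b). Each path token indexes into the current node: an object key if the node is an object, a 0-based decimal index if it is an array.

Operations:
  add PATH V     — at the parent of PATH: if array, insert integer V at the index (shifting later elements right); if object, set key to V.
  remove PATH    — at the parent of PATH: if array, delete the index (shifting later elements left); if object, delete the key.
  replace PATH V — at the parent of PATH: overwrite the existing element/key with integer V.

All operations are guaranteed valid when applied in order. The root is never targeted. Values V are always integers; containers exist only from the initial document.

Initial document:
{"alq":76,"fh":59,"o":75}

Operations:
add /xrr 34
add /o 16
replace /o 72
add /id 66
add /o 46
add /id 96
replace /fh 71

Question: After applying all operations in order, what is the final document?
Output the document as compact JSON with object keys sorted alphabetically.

Answer: {"alq":76,"fh":71,"id":96,"o":46,"xrr":34}

Derivation:
After op 1 (add /xrr 34): {"alq":76,"fh":59,"o":75,"xrr":34}
After op 2 (add /o 16): {"alq":76,"fh":59,"o":16,"xrr":34}
After op 3 (replace /o 72): {"alq":76,"fh":59,"o":72,"xrr":34}
After op 4 (add /id 66): {"alq":76,"fh":59,"id":66,"o":72,"xrr":34}
After op 5 (add /o 46): {"alq":76,"fh":59,"id":66,"o":46,"xrr":34}
After op 6 (add /id 96): {"alq":76,"fh":59,"id":96,"o":46,"xrr":34}
After op 7 (replace /fh 71): {"alq":76,"fh":71,"id":96,"o":46,"xrr":34}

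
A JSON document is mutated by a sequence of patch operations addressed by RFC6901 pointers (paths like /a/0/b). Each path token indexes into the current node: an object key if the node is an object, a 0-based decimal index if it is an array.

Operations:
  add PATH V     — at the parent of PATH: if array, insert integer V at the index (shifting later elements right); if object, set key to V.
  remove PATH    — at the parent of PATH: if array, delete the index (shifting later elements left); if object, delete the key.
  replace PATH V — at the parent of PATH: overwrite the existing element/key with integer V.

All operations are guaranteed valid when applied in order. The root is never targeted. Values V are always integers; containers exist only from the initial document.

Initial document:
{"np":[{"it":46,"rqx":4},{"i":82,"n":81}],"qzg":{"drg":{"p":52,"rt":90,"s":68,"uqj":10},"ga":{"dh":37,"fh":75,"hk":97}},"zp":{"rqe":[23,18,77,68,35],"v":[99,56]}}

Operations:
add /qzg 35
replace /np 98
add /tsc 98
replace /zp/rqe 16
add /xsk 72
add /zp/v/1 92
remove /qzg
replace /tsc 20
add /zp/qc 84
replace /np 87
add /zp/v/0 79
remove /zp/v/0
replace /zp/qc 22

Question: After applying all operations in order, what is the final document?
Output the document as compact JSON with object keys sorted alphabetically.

Answer: {"np":87,"tsc":20,"xsk":72,"zp":{"qc":22,"rqe":16,"v":[99,92,56]}}

Derivation:
After op 1 (add /qzg 35): {"np":[{"it":46,"rqx":4},{"i":82,"n":81}],"qzg":35,"zp":{"rqe":[23,18,77,68,35],"v":[99,56]}}
After op 2 (replace /np 98): {"np":98,"qzg":35,"zp":{"rqe":[23,18,77,68,35],"v":[99,56]}}
After op 3 (add /tsc 98): {"np":98,"qzg":35,"tsc":98,"zp":{"rqe":[23,18,77,68,35],"v":[99,56]}}
After op 4 (replace /zp/rqe 16): {"np":98,"qzg":35,"tsc":98,"zp":{"rqe":16,"v":[99,56]}}
After op 5 (add /xsk 72): {"np":98,"qzg":35,"tsc":98,"xsk":72,"zp":{"rqe":16,"v":[99,56]}}
After op 6 (add /zp/v/1 92): {"np":98,"qzg":35,"tsc":98,"xsk":72,"zp":{"rqe":16,"v":[99,92,56]}}
After op 7 (remove /qzg): {"np":98,"tsc":98,"xsk":72,"zp":{"rqe":16,"v":[99,92,56]}}
After op 8 (replace /tsc 20): {"np":98,"tsc":20,"xsk":72,"zp":{"rqe":16,"v":[99,92,56]}}
After op 9 (add /zp/qc 84): {"np":98,"tsc":20,"xsk":72,"zp":{"qc":84,"rqe":16,"v":[99,92,56]}}
After op 10 (replace /np 87): {"np":87,"tsc":20,"xsk":72,"zp":{"qc":84,"rqe":16,"v":[99,92,56]}}
After op 11 (add /zp/v/0 79): {"np":87,"tsc":20,"xsk":72,"zp":{"qc":84,"rqe":16,"v":[79,99,92,56]}}
After op 12 (remove /zp/v/0): {"np":87,"tsc":20,"xsk":72,"zp":{"qc":84,"rqe":16,"v":[99,92,56]}}
After op 13 (replace /zp/qc 22): {"np":87,"tsc":20,"xsk":72,"zp":{"qc":22,"rqe":16,"v":[99,92,56]}}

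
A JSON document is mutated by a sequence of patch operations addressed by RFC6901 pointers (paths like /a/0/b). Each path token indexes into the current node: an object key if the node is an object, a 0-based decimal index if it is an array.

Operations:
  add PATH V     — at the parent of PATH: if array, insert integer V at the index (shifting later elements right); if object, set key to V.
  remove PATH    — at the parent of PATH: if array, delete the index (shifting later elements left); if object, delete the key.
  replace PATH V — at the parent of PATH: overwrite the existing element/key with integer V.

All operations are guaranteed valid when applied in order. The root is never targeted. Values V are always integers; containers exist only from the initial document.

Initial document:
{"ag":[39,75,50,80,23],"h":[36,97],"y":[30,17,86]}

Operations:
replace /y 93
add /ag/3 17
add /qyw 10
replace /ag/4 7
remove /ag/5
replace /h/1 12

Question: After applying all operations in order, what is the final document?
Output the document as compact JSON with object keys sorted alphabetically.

After op 1 (replace /y 93): {"ag":[39,75,50,80,23],"h":[36,97],"y":93}
After op 2 (add /ag/3 17): {"ag":[39,75,50,17,80,23],"h":[36,97],"y":93}
After op 3 (add /qyw 10): {"ag":[39,75,50,17,80,23],"h":[36,97],"qyw":10,"y":93}
After op 4 (replace /ag/4 7): {"ag":[39,75,50,17,7,23],"h":[36,97],"qyw":10,"y":93}
After op 5 (remove /ag/5): {"ag":[39,75,50,17,7],"h":[36,97],"qyw":10,"y":93}
After op 6 (replace /h/1 12): {"ag":[39,75,50,17,7],"h":[36,12],"qyw":10,"y":93}

Answer: {"ag":[39,75,50,17,7],"h":[36,12],"qyw":10,"y":93}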